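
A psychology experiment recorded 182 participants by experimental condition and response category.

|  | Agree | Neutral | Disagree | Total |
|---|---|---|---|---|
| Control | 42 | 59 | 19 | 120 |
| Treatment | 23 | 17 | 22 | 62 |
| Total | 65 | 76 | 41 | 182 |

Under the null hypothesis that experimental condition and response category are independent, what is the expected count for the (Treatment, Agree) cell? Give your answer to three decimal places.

22.143

Row total (Treatment) = 62; column total (Agree) = 65; grand total N = 182.
Expected count = (row total × column total) / N = 62 × 65 / 182 = 22.143.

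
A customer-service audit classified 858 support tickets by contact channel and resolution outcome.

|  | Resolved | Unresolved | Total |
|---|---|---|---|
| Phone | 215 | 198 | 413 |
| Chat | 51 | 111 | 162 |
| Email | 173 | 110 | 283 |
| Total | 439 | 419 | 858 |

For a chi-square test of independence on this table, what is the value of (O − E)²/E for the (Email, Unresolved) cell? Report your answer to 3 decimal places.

5.755

Row total (Email) = 283; column total (Unresolved) = 419; N = 858.
Expected count E = 283 × 419 / 858 = 138.2016.
Contribution = (O − E)²/E = (110 − 138.2016)² / 138.2016 = 5.755.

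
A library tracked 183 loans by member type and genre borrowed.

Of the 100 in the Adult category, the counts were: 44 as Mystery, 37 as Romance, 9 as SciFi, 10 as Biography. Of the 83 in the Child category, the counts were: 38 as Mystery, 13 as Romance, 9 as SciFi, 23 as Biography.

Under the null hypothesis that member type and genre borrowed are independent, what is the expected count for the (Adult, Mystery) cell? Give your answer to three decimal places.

Row total (Adult) = 100; column total (Mystery) = 82; grand total N = 183.
Expected count = (row total × column total) / N = 100 × 82 / 183 = 44.809.

44.809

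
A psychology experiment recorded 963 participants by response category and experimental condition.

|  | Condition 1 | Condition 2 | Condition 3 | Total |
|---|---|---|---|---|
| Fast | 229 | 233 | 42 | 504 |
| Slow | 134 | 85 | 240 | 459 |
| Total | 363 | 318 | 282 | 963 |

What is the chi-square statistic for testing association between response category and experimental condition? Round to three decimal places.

Grand total N = 963.
Expected counts (row total × column total / N):
  Fast, Condition 1: 504×363/963 = 189.9813
  Fast, Condition 2: 504×318/963 = 166.4299
  Fast, Condition 3: 504×282/963 = 147.5888
  Slow, Condition 1: 459×363/963 = 173.0187
  Slow, Condition 2: 459×318/963 = 151.5701
  Slow, Condition 3: 459×282/963 = 134.4112
Contributions (O − E)²/E:
  (229 − 189.9813)²/189.9813 = 8.0137
  (233 − 166.4299)²/166.4299 = 26.6273
  (42 − 147.5888)²/147.5888 = 75.5409
  (134 − 173.0187)²/173.0187 = 8.7994
  (85 − 151.5701)²/151.5701 = 29.2378
  (240 − 134.4112)²/134.4112 = 82.9469
χ² = 8.0137 + 26.6273 + 75.5409 + 8.7994 + 29.2378 + 82.9469 = 231.166

231.166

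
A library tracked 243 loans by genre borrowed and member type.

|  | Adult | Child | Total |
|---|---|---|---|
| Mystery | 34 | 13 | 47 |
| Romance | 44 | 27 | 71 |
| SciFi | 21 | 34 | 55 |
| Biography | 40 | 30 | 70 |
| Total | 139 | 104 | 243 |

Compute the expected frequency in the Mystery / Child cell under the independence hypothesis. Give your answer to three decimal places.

Row total (Mystery) = 47; column total (Child) = 104; grand total N = 243.
Expected count = (row total × column total) / N = 47 × 104 / 243 = 20.115.

20.115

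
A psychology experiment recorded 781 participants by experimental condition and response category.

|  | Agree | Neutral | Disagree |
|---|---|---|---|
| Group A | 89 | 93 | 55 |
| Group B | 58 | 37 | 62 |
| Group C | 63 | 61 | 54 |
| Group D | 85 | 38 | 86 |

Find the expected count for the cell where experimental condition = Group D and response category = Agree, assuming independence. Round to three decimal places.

78.944

Row total (Group D) = 209; column total (Agree) = 295; grand total N = 781.
Expected count = (row total × column total) / N = 209 × 295 / 781 = 78.944.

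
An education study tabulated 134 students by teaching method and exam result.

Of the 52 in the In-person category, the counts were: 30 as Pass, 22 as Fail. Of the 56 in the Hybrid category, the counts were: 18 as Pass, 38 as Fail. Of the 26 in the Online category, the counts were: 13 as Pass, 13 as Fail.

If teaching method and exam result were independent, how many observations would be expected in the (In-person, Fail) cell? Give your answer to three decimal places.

28.328

Row total (In-person) = 52; column total (Fail) = 73; grand total N = 134.
Expected count = (row total × column total) / N = 52 × 73 / 134 = 28.328.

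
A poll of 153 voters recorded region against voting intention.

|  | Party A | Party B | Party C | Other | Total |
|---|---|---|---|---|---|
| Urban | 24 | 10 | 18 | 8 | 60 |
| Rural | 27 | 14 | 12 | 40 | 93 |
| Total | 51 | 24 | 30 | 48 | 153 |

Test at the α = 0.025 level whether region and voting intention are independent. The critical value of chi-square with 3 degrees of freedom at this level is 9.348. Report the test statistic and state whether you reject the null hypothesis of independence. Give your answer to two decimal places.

17.05; reject H₀

Grand total N = 153.
Expected counts (row total × column total / N):
  Urban, Party A: 60×51/153 = 20.000
  Urban, Party B: 60×24/153 = 9.412
  Urban, Party C: 60×30/153 = 11.765
  Urban, Other: 60×48/153 = 18.824
  Rural, Party A: 93×51/153 = 31.000
  Rural, Party B: 93×24/153 = 14.588
  Rural, Party C: 93×30/153 = 18.235
  Rural, Other: 93×48/153 = 29.176
Contributions (O − E)²/E:
  (24 − 20.000)²/20.000 = 0.8000
  (10 − 9.412)²/9.412 = 0.0367
  (18 − 11.765)²/11.765 = 3.3043
  (8 − 18.824)²/18.824 = 6.2239
  (27 − 31.000)²/31.000 = 0.5161
  (14 − 14.588)²/14.588 = 0.0237
  (12 − 18.235)²/18.235 = 2.1319
  (40 − 29.176)²/29.176 = 4.0156
χ² = 0.8000 + 0.0367 + 3.3043 + 6.2239 + 0.5161 + 0.0237 + 2.1319 + 4.0156 = 17.05
df = (2−1)(4−1) = 3. Since 17.05 > 9.348, reject the null hypothesis of independence at α = 0.025.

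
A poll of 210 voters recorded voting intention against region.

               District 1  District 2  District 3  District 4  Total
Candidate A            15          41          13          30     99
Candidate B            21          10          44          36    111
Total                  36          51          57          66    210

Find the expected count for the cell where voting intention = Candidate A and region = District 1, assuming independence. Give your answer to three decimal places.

Row total (Candidate A) = 99; column total (District 1) = 36; grand total N = 210.
Expected count = (row total × column total) / N = 99 × 36 / 210 = 16.971.

16.971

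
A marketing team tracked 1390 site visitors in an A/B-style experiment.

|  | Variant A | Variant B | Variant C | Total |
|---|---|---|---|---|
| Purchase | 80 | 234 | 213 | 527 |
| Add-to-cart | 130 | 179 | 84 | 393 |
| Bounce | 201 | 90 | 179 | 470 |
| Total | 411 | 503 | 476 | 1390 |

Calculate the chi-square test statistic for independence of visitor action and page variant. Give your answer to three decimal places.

Grand total N = 1390.
Expected counts (row total × column total / N):
  Purchase, Variant A: 527×411/1390 = 155.8252
  Purchase, Variant B: 527×503/1390 = 190.7058
  Purchase, Variant C: 527×476/1390 = 180.4691
  Add-to-cart, Variant A: 393×411/1390 = 116.2036
  Add-to-cart, Variant B: 393×503/1390 = 142.2151
  Add-to-cart, Variant C: 393×476/1390 = 134.5813
  Bounce, Variant A: 470×411/1390 = 138.9712
  Bounce, Variant B: 470×503/1390 = 170.0791
  Bounce, Variant C: 470×476/1390 = 160.9496
Contributions (O − E)²/E:
  (80 − 155.8252)²/155.8252 = 36.8969
  (234 − 190.7058)²/190.7058 = 9.8287
  (213 − 180.4691)²/180.4691 = 5.8639
  (130 − 116.2036)²/116.2036 = 1.6380
  (179 − 142.2151)²/142.2151 = 9.5147
  (84 − 134.5813)²/134.5813 = 19.0106
  (201 − 138.9712)²/138.9712 = 27.6861
  (90 − 170.0791)²/170.0791 = 37.7040
  (179 − 160.9496)²/160.9496 = 2.0243
χ² = 36.8969 + 9.8287 + 5.8639 + 1.6380 + 9.5147 + 19.0106 + 27.6861 + 37.7040 + 2.0243 = 150.167

150.167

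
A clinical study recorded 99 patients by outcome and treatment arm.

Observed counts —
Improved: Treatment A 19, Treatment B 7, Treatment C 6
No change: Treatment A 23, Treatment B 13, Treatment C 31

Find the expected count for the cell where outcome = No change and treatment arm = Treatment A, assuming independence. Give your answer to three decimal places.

Row total (No change) = 67; column total (Treatment A) = 42; grand total N = 99.
Expected count = (row total × column total) / N = 67 × 42 / 99 = 28.424.

28.424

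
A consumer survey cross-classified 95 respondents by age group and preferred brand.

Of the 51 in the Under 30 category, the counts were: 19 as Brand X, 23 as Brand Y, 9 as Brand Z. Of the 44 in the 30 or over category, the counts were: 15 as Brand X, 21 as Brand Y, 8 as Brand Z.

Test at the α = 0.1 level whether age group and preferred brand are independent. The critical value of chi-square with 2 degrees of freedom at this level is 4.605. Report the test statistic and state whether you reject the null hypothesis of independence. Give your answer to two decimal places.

0.11; fail to reject H₀

Row totals: 51, 44. Column totals: 34, 44, 17. Grand total N = 95.
Expected counts (row total × column total / N):
  Under 30, Brand X: 51×34/95 = 18.2526
  Under 30, Brand Y: 51×44/95 = 23.6211
  Under 30, Brand Z: 51×17/95 = 9.1263
  30 or over, Brand X: 44×34/95 = 15.7474
  30 or over, Brand Y: 44×44/95 = 20.3789
  30 or over, Brand Z: 44×17/95 = 7.8737
Contributions (O − E)²/E:
  (19 − 18.2526)²/18.2526 = 0.0306
  (23 − 23.6211)²/23.6211 = 0.0163
  (9 − 9.1263)²/9.1263 = 0.0017
  (15 − 15.7474)²/15.7474 = 0.0355
  (21 − 20.3789)²/20.3789 = 0.0189
  (8 − 7.8737)²/7.8737 = 0.0020
χ² = 0.0306 + 0.0163 + 0.0017 + 0.0355 + 0.0189 + 0.0020 = 0.11
df = (2−1)(3−1) = 2. Since 0.11 < 4.605, fail to reject the null hypothesis of independence at α = 0.1.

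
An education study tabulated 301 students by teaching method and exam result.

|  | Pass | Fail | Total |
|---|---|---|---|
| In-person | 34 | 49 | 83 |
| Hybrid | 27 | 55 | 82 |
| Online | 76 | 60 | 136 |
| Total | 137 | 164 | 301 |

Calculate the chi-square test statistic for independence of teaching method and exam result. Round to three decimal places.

11.827

Grand total N = 301.
Expected counts (row total × column total / N):
  In-person, Pass: 83×137/301 = 37.77741
  In-person, Fail: 83×164/301 = 45.22259
  Hybrid, Pass: 82×137/301 = 37.32226
  Hybrid, Fail: 82×164/301 = 44.67774
  Online, Pass: 136×137/301 = 61.90033
  Online, Fail: 136×164/301 = 74.09967
Contributions (O − E)²/E:
  (34 − 37.77741)²/37.77741 = 0.3777
  (49 − 45.22259)²/45.22259 = 0.3155
  (27 − 37.32226)²/37.32226 = 2.8548
  (55 − 44.67774)²/44.67774 = 2.3848
  (76 − 61.90033)²/61.90033 = 3.2116
  (60 − 74.09967)²/74.09967 = 2.6829
χ² = 0.3777 + 0.3155 + 2.8548 + 2.3848 + 3.2116 + 2.6829 = 11.827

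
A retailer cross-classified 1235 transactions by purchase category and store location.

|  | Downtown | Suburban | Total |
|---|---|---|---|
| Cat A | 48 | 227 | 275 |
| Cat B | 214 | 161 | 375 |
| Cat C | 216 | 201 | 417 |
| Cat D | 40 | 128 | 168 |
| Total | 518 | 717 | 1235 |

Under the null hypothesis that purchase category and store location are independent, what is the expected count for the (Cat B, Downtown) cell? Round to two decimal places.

157.29

Row total (Cat B) = 375; column total (Downtown) = 518; grand total N = 1235.
Expected count = (row total × column total) / N = 375 × 518 / 1235 = 157.29.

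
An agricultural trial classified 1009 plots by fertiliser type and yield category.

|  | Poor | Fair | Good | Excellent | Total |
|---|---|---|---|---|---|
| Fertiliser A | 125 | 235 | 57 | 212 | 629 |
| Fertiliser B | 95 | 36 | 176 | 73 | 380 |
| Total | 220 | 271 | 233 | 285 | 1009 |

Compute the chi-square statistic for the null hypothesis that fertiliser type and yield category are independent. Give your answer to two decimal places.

231.44

Grand total N = 1009.
Expected counts (row total × column total / N):
  Fertiliser A, Poor: 629×220/1009 = 137.146
  Fertiliser A, Fair: 629×271/1009 = 168.939
  Fertiliser A, Good: 629×233/1009 = 145.250
  Fertiliser A, Excellent: 629×285/1009 = 177.666
  Fertiliser B, Poor: 380×220/1009 = 82.854
  Fertiliser B, Fair: 380×271/1009 = 102.061
  Fertiliser B, Good: 380×233/1009 = 87.750
  Fertiliser B, Excellent: 380×285/1009 = 107.334
Contributions (O − E)²/E:
  (125 − 137.146)²/137.146 = 1.0757
  (235 − 168.939)²/168.939 = 25.8321
  (57 − 145.250)²/145.250 = 53.6183
  (212 − 177.666)²/177.666 = 6.6351
  (95 − 82.854)²/82.854 = 1.7805
  (36 − 102.061)²/102.061 = 42.7593
  (176 − 87.750)²/87.750 = 88.7528
  (73 − 107.334)²/107.334 = 10.9828
χ² = 1.0757 + 25.8321 + 53.6183 + 6.6351 + 1.7805 + 42.7593 + 88.7528 + 10.9828 = 231.44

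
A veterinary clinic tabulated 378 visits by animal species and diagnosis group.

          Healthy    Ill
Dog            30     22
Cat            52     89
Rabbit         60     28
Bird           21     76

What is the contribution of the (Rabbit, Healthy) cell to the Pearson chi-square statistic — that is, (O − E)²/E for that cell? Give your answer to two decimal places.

Row total (Rabbit) = 88; column total (Healthy) = 163; N = 378.
Expected count E = 88 × 163 / 378 = 37.947.
Contribution = (O − E)²/E = (60 − 37.947)² / 37.947 = 12.82.

12.82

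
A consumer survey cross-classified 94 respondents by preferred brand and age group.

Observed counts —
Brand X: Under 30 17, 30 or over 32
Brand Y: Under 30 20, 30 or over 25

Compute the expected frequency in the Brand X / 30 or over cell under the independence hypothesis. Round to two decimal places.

Row total (Brand X) = 49; column total (30 or over) = 57; grand total N = 94.
Expected count = (row total × column total) / N = 49 × 57 / 94 = 29.71.

29.71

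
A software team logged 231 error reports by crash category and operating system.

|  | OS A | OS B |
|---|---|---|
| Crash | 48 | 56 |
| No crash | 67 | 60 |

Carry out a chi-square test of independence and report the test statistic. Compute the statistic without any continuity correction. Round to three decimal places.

0.997

Row totals: 104, 127. Column totals: 115, 116. Grand total N = 231.
Expected counts (row total × column total / N):
  Crash, OS A: 104×115/231 = 51.7749
  Crash, OS B: 104×116/231 = 52.2251
  No crash, OS A: 127×115/231 = 63.2251
  No crash, OS B: 127×116/231 = 63.7749
Contributions (O − E)²/E:
  (48 − 51.7749)²/51.7749 = 0.2752
  (56 − 52.2251)²/52.2251 = 0.2729
  (67 − 63.2251)²/63.2251 = 0.2254
  (60 − 63.7749)²/63.7749 = 0.2234
χ² = 0.2752 + 0.2729 + 0.2254 + 0.2234 = 0.997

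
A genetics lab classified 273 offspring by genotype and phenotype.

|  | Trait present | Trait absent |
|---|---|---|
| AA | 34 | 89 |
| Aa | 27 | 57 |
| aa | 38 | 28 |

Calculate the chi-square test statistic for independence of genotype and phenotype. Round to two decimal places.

Row totals: 123, 84, 66. Column totals: 99, 174. Grand total N = 273.
Expected counts (row total × column total / N):
  AA, Trait present: 123×99/273 = 44.604
  AA, Trait absent: 123×174/273 = 78.396
  Aa, Trait present: 84×99/273 = 30.462
  Aa, Trait absent: 84×174/273 = 53.538
  aa, Trait present: 66×99/273 = 23.934
  aa, Trait absent: 66×174/273 = 42.066
Contributions (O − E)²/E:
  (34 − 44.604)²/44.604 = 2.5210
  (89 − 78.396)²/78.396 = 1.4343
  (27 − 30.462)²/30.462 = 0.3935
  (57 − 53.538)²/53.538 = 0.2239
  (38 − 23.934)²/23.934 = 8.2666
  (28 − 42.066)²/42.066 = 4.7034
χ² = 2.5210 + 1.4343 + 0.3935 + 0.2239 + 8.2666 + 4.7034 = 17.54

17.54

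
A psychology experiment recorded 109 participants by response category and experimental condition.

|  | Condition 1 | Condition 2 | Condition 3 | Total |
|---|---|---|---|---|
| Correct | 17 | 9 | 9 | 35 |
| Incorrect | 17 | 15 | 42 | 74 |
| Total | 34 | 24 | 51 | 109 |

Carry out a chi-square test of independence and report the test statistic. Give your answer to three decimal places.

10.205

Grand total N = 109.
Expected counts (row total × column total / N):
  Correct, Condition 1: 35×34/109 = 10.9174
  Correct, Condition 2: 35×24/109 = 7.7064
  Correct, Condition 3: 35×51/109 = 16.3761
  Incorrect, Condition 1: 74×34/109 = 23.0826
  Incorrect, Condition 2: 74×24/109 = 16.2936
  Incorrect, Condition 3: 74×51/109 = 34.6239
Contributions (O − E)²/E:
  (17 − 10.9174)²/10.9174 = 3.3889
  (9 − 7.7064)²/7.7064 = 0.2171
  (9 − 16.3761)²/16.3761 = 3.3223
  (17 − 23.0826)²/23.0826 = 1.6029
  (15 − 16.2936)²/16.2936 = 0.1027
  (42 − 34.6239)²/34.6239 = 1.5714
χ² = 3.3889 + 0.2171 + 3.3223 + 1.6029 + 0.1027 + 1.5714 = 10.205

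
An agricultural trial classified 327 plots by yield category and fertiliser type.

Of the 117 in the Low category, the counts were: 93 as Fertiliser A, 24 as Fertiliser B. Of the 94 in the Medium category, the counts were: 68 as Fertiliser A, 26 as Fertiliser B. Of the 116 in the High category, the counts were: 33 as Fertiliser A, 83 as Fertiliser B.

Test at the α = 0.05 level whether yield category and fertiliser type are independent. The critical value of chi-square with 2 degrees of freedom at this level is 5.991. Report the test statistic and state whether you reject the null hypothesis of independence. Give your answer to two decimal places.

Row totals: 117, 94, 116. Column totals: 194, 133. Grand total N = 327.
Expected counts (row total × column total / N):
  Low, Fertiliser A: 117×194/327 = 69.4128
  Low, Fertiliser B: 117×133/327 = 47.5872
  Medium, Fertiliser A: 94×194/327 = 55.7676
  Medium, Fertiliser B: 94×133/327 = 38.2324
  High, Fertiliser A: 116×194/327 = 68.8196
  High, Fertiliser B: 116×133/327 = 47.1804
Contributions (O − E)²/E:
  (93 − 69.4128)²/69.4128 = 8.0152
  (24 − 47.5872)²/47.5872 = 11.6913
  (68 − 55.7676)²/55.7676 = 2.6831
  (26 − 38.2324)²/38.2324 = 3.9137
  (33 − 68.8196)²/68.8196 = 18.6436
  (83 − 47.1804)²/47.1804 = 27.1944
χ² = 8.0152 + 11.6913 + 2.6831 + 3.9137 + 18.6436 + 27.1944 = 72.14
df = (3−1)(2−1) = 2. Since 72.14 > 5.991, reject the null hypothesis of independence at α = 0.05.

72.14; reject H₀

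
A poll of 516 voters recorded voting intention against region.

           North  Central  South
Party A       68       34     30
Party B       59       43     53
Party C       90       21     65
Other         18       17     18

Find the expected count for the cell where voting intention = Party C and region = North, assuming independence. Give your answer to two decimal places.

80.16

Row total (Party C) = 176; column total (North) = 235; grand total N = 516.
Expected count = (row total × column total) / N = 176 × 235 / 516 = 80.16.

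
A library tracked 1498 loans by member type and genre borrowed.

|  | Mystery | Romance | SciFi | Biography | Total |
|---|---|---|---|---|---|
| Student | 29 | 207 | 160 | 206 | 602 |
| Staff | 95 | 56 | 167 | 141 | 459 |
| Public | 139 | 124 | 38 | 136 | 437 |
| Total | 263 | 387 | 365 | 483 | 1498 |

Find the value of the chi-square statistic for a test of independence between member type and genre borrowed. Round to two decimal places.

233.62

Grand total N = 1498.
Expected counts (row total × column total / N):
  Student, Mystery: 602×263/1498 = 105.692
  Student, Romance: 602×387/1498 = 155.523
  Student, SciFi: 602×365/1498 = 146.682
  Student, Biography: 602×483/1498 = 194.103
  Staff, Mystery: 459×263/1498 = 80.585
  Staff, Romance: 459×387/1498 = 118.580
  Staff, SciFi: 459×365/1498 = 111.839
  Staff, Biography: 459×483/1498 = 147.995
  Public, Mystery: 437×263/1498 = 76.723
  Public, Romance: 437×387/1498 = 112.897
  Public, SciFi: 437×365/1498 = 106.479
  Public, Biography: 437×483/1498 = 140.902
Contributions (O − E)²/E:
  (29 − 105.692)²/105.692 = 55.6491
  (207 − 155.523)²/155.523 = 17.0385
  (160 − 146.682)²/146.682 = 1.2092
  (206 − 194.103)²/194.103 = 0.7292
  (95 − 80.585)²/80.585 = 2.5785
  (56 − 118.580)²/118.580 = 33.0263
  (167 − 111.839)²/111.839 = 27.2064
  (141 − 147.995)²/147.995 = 0.3306
  (139 − 76.723)²/76.723 = 50.5510
  (124 − 112.897)²/112.897 = 1.0919
  (38 − 106.479)²/106.479 = 44.0404
  (136 − 140.902)²/140.902 = 0.1705
χ² = 55.6491 + 17.0385 + 1.2092 + 0.7292 + 2.5785 + 33.0263 + 27.2064 + 0.3306 + 50.5510 + 1.0919 + 44.0404 + 0.1705 = 233.62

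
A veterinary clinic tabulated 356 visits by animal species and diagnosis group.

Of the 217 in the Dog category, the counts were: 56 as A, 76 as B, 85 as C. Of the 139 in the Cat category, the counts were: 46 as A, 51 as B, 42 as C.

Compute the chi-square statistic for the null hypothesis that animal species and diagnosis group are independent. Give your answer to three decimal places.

Row totals: 217, 139. Column totals: 102, 127, 127. Grand total N = 356.
Expected counts (row total × column total / N):
  Dog, A: 217×102/356 = 62.1742
  Dog, B: 217×127/356 = 77.4129
  Dog, C: 217×127/356 = 77.4129
  Cat, A: 139×102/356 = 39.8258
  Cat, B: 139×127/356 = 49.5871
  Cat, C: 139×127/356 = 49.5871
Contributions (O − E)²/E:
  (56 − 62.1742)²/62.1742 = 0.6131
  (76 − 77.4129)²/77.4129 = 0.0258
  (85 − 77.4129)²/77.4129 = 0.7436
  (46 − 39.8258)²/39.8258 = 0.9572
  (51 − 49.5871)²/49.5871 = 0.0403
  (42 − 49.5871)²/49.5871 = 1.1609
χ² = 0.6131 + 0.0258 + 0.7436 + 0.9572 + 0.0403 + 1.1609 = 3.541

3.541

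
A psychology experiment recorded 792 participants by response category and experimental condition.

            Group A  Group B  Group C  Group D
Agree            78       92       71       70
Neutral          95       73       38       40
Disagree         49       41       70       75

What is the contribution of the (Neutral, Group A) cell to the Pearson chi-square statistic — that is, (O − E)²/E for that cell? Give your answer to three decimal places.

Row total (Neutral) = 246; column total (Group A) = 222; N = 792.
Expected count E = 246 × 222 / 792 = 68.9545.
Contribution = (O − E)²/E = (95 − 68.9545)² / 68.9545 = 9.838.

9.838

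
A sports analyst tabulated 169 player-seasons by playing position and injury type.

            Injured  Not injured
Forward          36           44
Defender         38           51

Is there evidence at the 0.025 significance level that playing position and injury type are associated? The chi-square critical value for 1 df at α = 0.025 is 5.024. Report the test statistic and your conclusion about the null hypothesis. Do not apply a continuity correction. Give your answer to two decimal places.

Row totals: 80, 89. Column totals: 74, 95. Grand total N = 169.
Expected counts (row total × column total / N):
  Forward, Injured: 80×74/169 = 35.030
  Forward, Not injured: 80×95/169 = 44.970
  Defender, Injured: 89×74/169 = 38.970
  Defender, Not injured: 89×95/169 = 50.030
Contributions (O − E)²/E:
  (36 − 35.030)²/35.030 = 0.0269
  (44 − 44.970)²/44.970 = 0.0209
  (38 − 38.970)²/38.970 = 0.0241
  (51 − 50.030)²/50.030 = 0.0188
χ² = 0.0269 + 0.0209 + 0.0241 + 0.0188 = 0.09
df = (2−1)(2−1) = 1. Since 0.09 < 5.024, fail to reject the null hypothesis of independence at α = 0.025.

0.09; fail to reject H₀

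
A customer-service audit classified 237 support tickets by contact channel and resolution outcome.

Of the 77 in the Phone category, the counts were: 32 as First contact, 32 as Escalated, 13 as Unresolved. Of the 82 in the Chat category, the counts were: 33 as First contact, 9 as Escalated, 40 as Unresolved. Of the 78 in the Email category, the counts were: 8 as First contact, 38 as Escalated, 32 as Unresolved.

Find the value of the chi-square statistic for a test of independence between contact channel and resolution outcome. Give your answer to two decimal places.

47.48

Row totals: 77, 82, 78. Column totals: 73, 79, 85. Grand total N = 237.
Expected counts (row total × column total / N):
  Phone, First contact: 77×73/237 = 23.717
  Phone, Escalated: 77×79/237 = 25.667
  Phone, Unresolved: 77×85/237 = 27.616
  Chat, First contact: 82×73/237 = 25.257
  Chat, Escalated: 82×79/237 = 27.333
  Chat, Unresolved: 82×85/237 = 29.409
  Email, First contact: 78×73/237 = 24.025
  Email, Escalated: 78×79/237 = 26.000
  Email, Unresolved: 78×85/237 = 27.975
Contributions (O − E)²/E:
  (32 − 23.717)²/23.717 = 2.8928
  (32 − 25.667)²/25.667 = 1.5626
  (13 − 27.616)²/27.616 = 7.7356
  (33 − 25.257)²/25.257 = 2.3738
  (9 − 27.333)²/27.333 = 12.2965
  (40 − 29.409)²/29.409 = 3.8141
  (8 − 24.025)²/24.025 = 10.6889
  (38 − 26.000)²/26.000 = 5.5385
  (32 − 27.975)²/27.975 = 0.5791
χ² = 2.8928 + 1.5626 + 7.7356 + 2.3738 + 12.2965 + 3.8141 + 10.6889 + 5.5385 + 0.5791 = 47.48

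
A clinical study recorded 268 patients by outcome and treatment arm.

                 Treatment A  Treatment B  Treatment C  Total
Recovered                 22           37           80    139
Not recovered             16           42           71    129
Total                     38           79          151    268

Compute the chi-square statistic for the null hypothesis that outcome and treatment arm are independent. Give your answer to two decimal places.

Grand total N = 268.
Expected counts (row total × column total / N):
  Recovered, Treatment A: 139×38/268 = 19.709
  Recovered, Treatment B: 139×79/268 = 40.974
  Recovered, Treatment C: 139×151/268 = 78.317
  Not recovered, Treatment A: 129×38/268 = 18.291
  Not recovered, Treatment B: 129×79/268 = 38.026
  Not recovered, Treatment C: 129×151/268 = 72.683
Contributions (O − E)²/E:
  (22 − 19.709)²/19.709 = 0.2663
  (37 − 40.974)²/40.974 = 0.3854
  (80 − 78.317)²/78.317 = 0.0362
  (16 − 18.291)²/18.291 = 0.2870
  (42 − 38.026)²/38.026 = 0.4153
  (71 − 72.683)²/72.683 = 0.0390
χ² = 0.2663 + 0.3854 + 0.0362 + 0.2870 + 0.4153 + 0.0390 = 1.43

1.43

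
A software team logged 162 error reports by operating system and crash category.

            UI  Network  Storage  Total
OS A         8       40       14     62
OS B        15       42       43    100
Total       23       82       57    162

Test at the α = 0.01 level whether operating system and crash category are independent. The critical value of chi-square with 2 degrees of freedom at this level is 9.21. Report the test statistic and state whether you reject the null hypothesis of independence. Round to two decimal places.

Grand total N = 162.
Expected counts (row total × column total / N):
  OS A, UI: 62×23/162 = 8.802
  OS A, Network: 62×82/162 = 31.383
  OS A, Storage: 62×57/162 = 21.815
  OS B, UI: 100×23/162 = 14.198
  OS B, Network: 100×82/162 = 50.617
  OS B, Storage: 100×57/162 = 35.185
Contributions (O − E)²/E:
  (8 − 8.802)²/8.802 = 0.0731
  (40 − 31.383)²/31.383 = 2.3660
  (14 − 21.815)²/21.815 = 2.7996
  (15 − 14.198)²/14.198 = 0.0453
  (42 − 50.617)²/50.617 = 1.4670
  (43 − 35.185)²/35.185 = 1.7358
χ² = 0.0731 + 2.3660 + 2.7996 + 0.0453 + 1.4670 + 1.7358 = 8.49
df = (2−1)(3−1) = 2. Since 8.49 < 9.21, fail to reject the null hypothesis of independence at α = 0.01.

8.49; fail to reject H₀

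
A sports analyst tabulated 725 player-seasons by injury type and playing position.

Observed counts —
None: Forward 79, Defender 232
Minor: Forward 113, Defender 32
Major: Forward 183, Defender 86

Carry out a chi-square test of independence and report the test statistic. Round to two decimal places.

154.82

Row totals: 311, 145, 269. Column totals: 375, 350. Grand total N = 725.
Expected counts (row total × column total / N):
  None, Forward: 311×375/725 = 160.862
  None, Defender: 311×350/725 = 150.138
  Minor, Forward: 145×375/725 = 75.000
  Minor, Defender: 145×350/725 = 70.000
  Major, Forward: 269×375/725 = 139.138
  Major, Defender: 269×350/725 = 129.862
Contributions (O − E)²/E:
  (79 − 160.862)²/160.862 = 41.6592
  (232 − 150.138)²/150.138 = 44.6348
  (113 − 75.000)²/75.000 = 19.2533
  (32 − 70.000)²/70.000 = 20.6286
  (183 − 139.138)²/139.138 = 13.8271
  (86 − 129.862)²/129.862 = 14.8148
χ² = 41.6592 + 44.6348 + 19.2533 + 20.6286 + 13.8271 + 14.8148 = 154.82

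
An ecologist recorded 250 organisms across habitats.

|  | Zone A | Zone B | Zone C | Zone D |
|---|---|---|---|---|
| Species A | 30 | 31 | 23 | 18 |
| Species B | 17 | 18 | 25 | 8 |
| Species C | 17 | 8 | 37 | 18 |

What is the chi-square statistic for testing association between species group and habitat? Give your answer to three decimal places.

19.934

Row totals: 102, 68, 80. Column totals: 64, 57, 85, 44. Grand total N = 250.
Expected counts (row total × column total / N):
  Species A, Zone A: 102×64/250 = 26.1120
  Species A, Zone B: 102×57/250 = 23.2560
  Species A, Zone C: 102×85/250 = 34.6800
  Species A, Zone D: 102×44/250 = 17.9520
  Species B, Zone A: 68×64/250 = 17.4080
  Species B, Zone B: 68×57/250 = 15.5040
  Species B, Zone C: 68×85/250 = 23.1200
  Species B, Zone D: 68×44/250 = 11.9680
  Species C, Zone A: 80×64/250 = 20.4800
  Species C, Zone B: 80×57/250 = 18.2400
  Species C, Zone C: 80×85/250 = 27.2000
  Species C, Zone D: 80×44/250 = 14.0800
Contributions (O − E)²/E:
  (30 − 26.1120)²/26.1120 = 0.5789
  (31 − 23.2560)²/23.2560 = 2.5787
  (23 − 34.6800)²/34.6800 = 3.9337
  (18 − 17.9520)²/17.9520 = 0.0001
  (17 − 17.4080)²/17.4080 = 0.0096
  (18 − 15.5040)²/15.5040 = 0.4018
  (25 − 23.1200)²/23.1200 = 0.1529
  (8 − 11.9680)²/11.9680 = 1.3156
  (17 − 20.4800)²/20.4800 = 0.5913
  (8 − 18.2400)²/18.2400 = 5.7488
  (37 − 27.2000)²/27.2000 = 3.5309
  (18 − 14.0800)²/14.0800 = 1.0914
χ² = 0.5789 + 2.5787 + 3.9337 + 0.0001 + 0.0096 + 0.4018 + 0.1529 + 1.3156 + 0.5913 + 5.7488 + 3.5309 + 1.0914 = 19.934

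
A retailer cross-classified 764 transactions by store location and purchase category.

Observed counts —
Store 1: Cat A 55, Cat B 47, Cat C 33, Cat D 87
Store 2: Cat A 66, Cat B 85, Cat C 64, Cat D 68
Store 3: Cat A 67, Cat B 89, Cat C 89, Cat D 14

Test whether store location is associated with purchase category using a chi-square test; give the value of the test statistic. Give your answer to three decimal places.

89.380

Row totals: 222, 283, 259. Column totals: 188, 221, 186, 169. Grand total N = 764.
Expected counts (row total × column total / N):
  Store 1, Cat A: 222×188/764 = 54.62827
  Store 1, Cat B: 222×221/764 = 64.21728
  Store 1, Cat C: 222×186/764 = 54.04712
  Store 1, Cat D: 222×169/764 = 49.10733
  Store 2, Cat A: 283×188/764 = 69.63874
  Store 2, Cat B: 283×221/764 = 81.86257
  Store 2, Cat C: 283×186/764 = 68.89791
  Store 2, Cat D: 283×169/764 = 62.60079
  Store 3, Cat A: 259×188/764 = 63.73298
  Store 3, Cat B: 259×221/764 = 74.92016
  Store 3, Cat C: 259×186/764 = 63.05497
  Store 3, Cat D: 259×169/764 = 57.29188
Contributions (O − E)²/E:
  (55 − 54.62827)²/54.62827 = 0.0025
  (47 − 64.21728)²/64.21728 = 4.6161
  (33 − 54.04712)²/54.04712 = 8.1962
  (87 − 49.10733)²/49.10733 = 29.2391
  (66 − 69.63874)²/69.63874 = 0.1901
  (85 − 81.86257)²/81.86257 = 0.1202
  (64 − 68.89791)²/68.89791 = 0.3482
  (68 − 62.60079)²/62.60079 = 0.4657
  (67 − 63.73298)²/63.73298 = 0.1675
  (89 − 74.92016)²/74.92016 = 2.6460
  (89 − 63.05497)²/63.05497 = 10.6755
  (14 − 57.29188)²/57.29188 = 32.7130
χ² = 0.0025 + 4.6161 + 8.1962 + 29.2391 + 0.1901 + 0.1202 + 0.3482 + 0.4657 + 0.1675 + 2.6460 + 10.6755 + 32.7130 = 89.380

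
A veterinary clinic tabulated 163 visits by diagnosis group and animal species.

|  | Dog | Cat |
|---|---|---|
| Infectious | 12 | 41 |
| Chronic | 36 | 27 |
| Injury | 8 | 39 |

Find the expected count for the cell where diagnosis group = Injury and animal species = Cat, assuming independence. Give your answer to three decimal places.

Row total (Injury) = 47; column total (Cat) = 107; grand total N = 163.
Expected count = (row total × column total) / N = 47 × 107 / 163 = 30.853.

30.853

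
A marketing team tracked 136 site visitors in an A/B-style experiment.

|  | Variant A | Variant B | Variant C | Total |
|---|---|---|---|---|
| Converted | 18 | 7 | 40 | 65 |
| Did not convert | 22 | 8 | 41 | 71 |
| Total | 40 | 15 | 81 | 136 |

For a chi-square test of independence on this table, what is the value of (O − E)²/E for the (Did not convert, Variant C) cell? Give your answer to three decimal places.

0.039

Row total (Did not convert) = 71; column total (Variant C) = 81; N = 136.
Expected count E = 71 × 81 / 136 = 42.2868.
Contribution = (O − E)²/E = (41 − 42.2868)² / 42.2868 = 0.039.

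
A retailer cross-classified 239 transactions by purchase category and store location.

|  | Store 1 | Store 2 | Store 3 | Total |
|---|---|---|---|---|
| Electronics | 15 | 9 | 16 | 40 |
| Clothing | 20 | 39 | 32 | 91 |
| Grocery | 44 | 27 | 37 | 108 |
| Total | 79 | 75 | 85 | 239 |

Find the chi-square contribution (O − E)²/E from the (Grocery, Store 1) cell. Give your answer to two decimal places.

Row total (Grocery) = 108; column total (Store 1) = 79; N = 239.
Expected count E = 108 × 79 / 239 = 35.699.
Contribution = (O − E)²/E = (44 − 35.699)² / 35.699 = 1.93.

1.93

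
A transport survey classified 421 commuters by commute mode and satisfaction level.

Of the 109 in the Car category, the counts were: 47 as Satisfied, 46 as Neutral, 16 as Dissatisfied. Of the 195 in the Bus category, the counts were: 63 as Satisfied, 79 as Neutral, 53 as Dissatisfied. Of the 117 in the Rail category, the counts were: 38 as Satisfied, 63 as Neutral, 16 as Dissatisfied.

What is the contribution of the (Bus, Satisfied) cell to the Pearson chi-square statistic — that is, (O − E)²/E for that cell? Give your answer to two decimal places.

0.45

Row total (Bus) = 195; column total (Satisfied) = 148; N = 421.
Expected count E = 195 × 148 / 421 = 68.551.
Contribution = (O − E)²/E = (63 − 68.551)² / 68.551 = 0.45.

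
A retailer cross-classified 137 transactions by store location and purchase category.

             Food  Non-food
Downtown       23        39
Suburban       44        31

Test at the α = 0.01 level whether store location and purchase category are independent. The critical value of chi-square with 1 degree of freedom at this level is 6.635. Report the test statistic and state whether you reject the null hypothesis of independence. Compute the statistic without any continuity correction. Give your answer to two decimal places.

6.32; fail to reject H₀

Row totals: 62, 75. Column totals: 67, 70. Grand total N = 137.
Expected counts (row total × column total / N):
  Downtown, Food: 62×67/137 = 30.321
  Downtown, Non-food: 62×70/137 = 31.679
  Suburban, Food: 75×67/137 = 36.679
  Suburban, Non-food: 75×70/137 = 38.321
Contributions (O − E)²/E:
  (23 − 30.321)²/30.321 = 1.7677
  (39 − 31.679)²/31.679 = 1.6919
  (44 − 36.679)²/36.679 = 1.4612
  (31 − 38.321)²/38.321 = 1.3986
χ² = 1.7677 + 1.6919 + 1.4612 + 1.3986 = 6.32
df = (2−1)(2−1) = 1. Since 6.32 < 6.635, fail to reject the null hypothesis of independence at α = 0.01.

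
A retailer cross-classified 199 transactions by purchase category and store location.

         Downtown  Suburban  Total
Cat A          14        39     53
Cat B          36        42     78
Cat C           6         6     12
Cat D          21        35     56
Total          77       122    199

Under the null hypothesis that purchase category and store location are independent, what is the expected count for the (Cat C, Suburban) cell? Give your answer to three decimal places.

Row total (Cat C) = 12; column total (Suburban) = 122; grand total N = 199.
Expected count = (row total × column total) / N = 12 × 122 / 199 = 7.357.

7.357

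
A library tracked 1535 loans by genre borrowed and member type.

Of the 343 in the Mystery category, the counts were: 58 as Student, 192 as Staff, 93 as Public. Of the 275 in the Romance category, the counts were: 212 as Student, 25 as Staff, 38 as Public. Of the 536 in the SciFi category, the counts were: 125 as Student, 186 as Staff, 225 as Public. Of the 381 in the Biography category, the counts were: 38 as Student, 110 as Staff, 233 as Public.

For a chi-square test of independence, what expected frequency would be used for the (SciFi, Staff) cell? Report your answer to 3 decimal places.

Row total (SciFi) = 536; column total (Staff) = 513; grand total N = 1535.
Expected count = (row total × column total) / N = 536 × 513 / 1535 = 179.132.

179.132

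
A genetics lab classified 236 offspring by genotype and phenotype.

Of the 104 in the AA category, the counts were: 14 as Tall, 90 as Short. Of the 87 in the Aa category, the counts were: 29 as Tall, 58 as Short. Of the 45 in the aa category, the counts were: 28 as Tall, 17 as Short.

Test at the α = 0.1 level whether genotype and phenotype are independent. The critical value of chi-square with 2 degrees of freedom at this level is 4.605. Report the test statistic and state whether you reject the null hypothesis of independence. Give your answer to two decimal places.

Row totals: 104, 87, 45. Column totals: 71, 165. Grand total N = 236.
Expected counts (row total × column total / N):
  AA, Tall: 104×71/236 = 31.288
  AA, Short: 104×165/236 = 72.712
  Aa, Tall: 87×71/236 = 26.174
  Aa, Short: 87×165/236 = 60.826
  aa, Tall: 45×71/236 = 13.538
  aa, Short: 45×165/236 = 31.462
Contributions (O − E)²/E:
  (14 − 31.288)²/31.288 = 9.5524
  (90 − 72.712)²/72.712 = 4.1104
  (29 − 26.174)²/26.174 = 0.3051
  (58 − 60.826)²/60.826 = 0.1313
  (28 − 13.538)²/13.538 = 15.4491
  (17 − 31.462)²/31.462 = 6.6477
χ² = 9.5524 + 4.1104 + 0.3051 + 0.1313 + 15.4491 + 6.6477 = 36.20
df = (3−1)(2−1) = 2. Since 36.20 > 4.605, reject the null hypothesis of independence at α = 0.1.

36.20; reject H₀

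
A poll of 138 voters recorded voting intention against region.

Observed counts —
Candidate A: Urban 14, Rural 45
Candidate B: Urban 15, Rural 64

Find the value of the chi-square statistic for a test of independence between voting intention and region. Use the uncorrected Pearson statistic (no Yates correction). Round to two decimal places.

Row totals: 59, 79. Column totals: 29, 109. Grand total N = 138.
Expected counts (row total × column total / N):
  Candidate A, Urban: 59×29/138 = 12.399
  Candidate A, Rural: 59×109/138 = 46.601
  Candidate B, Urban: 79×29/138 = 16.601
  Candidate B, Rural: 79×109/138 = 62.399
Contributions (O − E)²/E:
  (14 − 12.399)²/12.399 = 0.2067
  (45 − 46.601)²/46.601 = 0.0550
  (15 − 16.601)²/16.601 = 0.1544
  (64 − 62.399)²/62.399 = 0.0411
χ² = 0.2067 + 0.0550 + 0.1544 + 0.0411 = 0.46

0.46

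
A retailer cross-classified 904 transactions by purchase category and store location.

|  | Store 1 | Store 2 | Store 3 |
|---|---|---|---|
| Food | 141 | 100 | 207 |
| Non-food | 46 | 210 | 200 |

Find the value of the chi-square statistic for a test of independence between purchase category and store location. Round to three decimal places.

87.351

Row totals: 448, 456. Column totals: 187, 310, 407. Grand total N = 904.
Expected counts (row total × column total / N):
  Food, Store 1: 448×187/904 = 92.6726
  Food, Store 2: 448×310/904 = 153.6283
  Food, Store 3: 448×407/904 = 201.6991
  Non-food, Store 1: 456×187/904 = 94.3274
  Non-food, Store 2: 456×310/904 = 156.3717
  Non-food, Store 3: 456×407/904 = 205.3009
Contributions (O − E)²/E:
  (141 − 92.6726)²/92.6726 = 25.2020
  (100 − 153.6283)²/153.6283 = 18.7205
  (207 − 201.6991)²/201.6991 = 0.1393
  (46 − 94.3274)²/94.3274 = 24.7599
  (210 − 156.3717)²/156.3717 = 18.3920
  (200 − 205.3009)²/205.3009 = 0.1369
χ² = 25.2020 + 18.7205 + 0.1393 + 24.7599 + 18.3920 + 0.1369 = 87.351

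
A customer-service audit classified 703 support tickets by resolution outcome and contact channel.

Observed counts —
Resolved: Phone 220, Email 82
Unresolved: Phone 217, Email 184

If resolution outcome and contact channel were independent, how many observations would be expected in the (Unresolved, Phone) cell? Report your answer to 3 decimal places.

Row total (Unresolved) = 401; column total (Phone) = 437; grand total N = 703.
Expected count = (row total × column total) / N = 401 × 437 / 703 = 249.270.

249.270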